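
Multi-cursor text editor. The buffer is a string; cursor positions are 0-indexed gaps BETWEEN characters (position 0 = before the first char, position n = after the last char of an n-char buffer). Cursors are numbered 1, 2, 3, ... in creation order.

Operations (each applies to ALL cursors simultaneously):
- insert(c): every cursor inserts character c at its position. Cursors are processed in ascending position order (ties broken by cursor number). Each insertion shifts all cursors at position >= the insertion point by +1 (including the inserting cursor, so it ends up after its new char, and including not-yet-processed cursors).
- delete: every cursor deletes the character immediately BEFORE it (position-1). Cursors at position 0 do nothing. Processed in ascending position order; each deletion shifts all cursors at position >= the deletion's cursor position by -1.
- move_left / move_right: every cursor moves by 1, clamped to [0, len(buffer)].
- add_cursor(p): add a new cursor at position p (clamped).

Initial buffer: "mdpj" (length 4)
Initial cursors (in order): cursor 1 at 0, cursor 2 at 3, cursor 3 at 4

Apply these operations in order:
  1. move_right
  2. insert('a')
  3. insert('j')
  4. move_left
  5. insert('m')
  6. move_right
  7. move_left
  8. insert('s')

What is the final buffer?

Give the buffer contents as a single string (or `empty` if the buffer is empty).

After op 1 (move_right): buffer="mdpj" (len 4), cursors c1@1 c2@4 c3@4, authorship ....
After op 2 (insert('a')): buffer="madpjaa" (len 7), cursors c1@2 c2@7 c3@7, authorship .1...23
After op 3 (insert('j')): buffer="majdpjaajj" (len 10), cursors c1@3 c2@10 c3@10, authorship .11...2323
After op 4 (move_left): buffer="majdpjaajj" (len 10), cursors c1@2 c2@9 c3@9, authorship .11...2323
After op 5 (insert('m')): buffer="mamjdpjaajmmj" (len 13), cursors c1@3 c2@12 c3@12, authorship .111...232233
After op 6 (move_right): buffer="mamjdpjaajmmj" (len 13), cursors c1@4 c2@13 c3@13, authorship .111...232233
After op 7 (move_left): buffer="mamjdpjaajmmj" (len 13), cursors c1@3 c2@12 c3@12, authorship .111...232233
After op 8 (insert('s')): buffer="mamsjdpjaajmmssj" (len 16), cursors c1@4 c2@15 c3@15, authorship .1111...23223233

Answer: mamsjdpjaajmmssj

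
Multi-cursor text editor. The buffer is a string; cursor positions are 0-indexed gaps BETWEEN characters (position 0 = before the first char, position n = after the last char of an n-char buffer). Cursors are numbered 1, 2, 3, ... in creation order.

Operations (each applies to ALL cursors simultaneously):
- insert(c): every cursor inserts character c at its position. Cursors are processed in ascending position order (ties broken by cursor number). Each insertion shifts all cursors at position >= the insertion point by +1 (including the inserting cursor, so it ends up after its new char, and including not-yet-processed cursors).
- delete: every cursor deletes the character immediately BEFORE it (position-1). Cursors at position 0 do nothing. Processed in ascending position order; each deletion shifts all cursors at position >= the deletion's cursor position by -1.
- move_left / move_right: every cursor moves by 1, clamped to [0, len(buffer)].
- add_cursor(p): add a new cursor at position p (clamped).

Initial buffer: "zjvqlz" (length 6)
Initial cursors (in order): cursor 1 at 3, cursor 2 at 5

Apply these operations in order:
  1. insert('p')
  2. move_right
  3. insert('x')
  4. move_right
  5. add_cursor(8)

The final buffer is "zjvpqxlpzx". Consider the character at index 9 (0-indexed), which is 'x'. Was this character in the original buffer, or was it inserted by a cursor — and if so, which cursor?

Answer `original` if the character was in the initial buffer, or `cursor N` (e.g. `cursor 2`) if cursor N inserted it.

Answer: cursor 2

Derivation:
After op 1 (insert('p')): buffer="zjvpqlpz" (len 8), cursors c1@4 c2@7, authorship ...1..2.
After op 2 (move_right): buffer="zjvpqlpz" (len 8), cursors c1@5 c2@8, authorship ...1..2.
After op 3 (insert('x')): buffer="zjvpqxlpzx" (len 10), cursors c1@6 c2@10, authorship ...1.1.2.2
After op 4 (move_right): buffer="zjvpqxlpzx" (len 10), cursors c1@7 c2@10, authorship ...1.1.2.2
After op 5 (add_cursor(8)): buffer="zjvpqxlpzx" (len 10), cursors c1@7 c3@8 c2@10, authorship ...1.1.2.2
Authorship (.=original, N=cursor N): . . . 1 . 1 . 2 . 2
Index 9: author = 2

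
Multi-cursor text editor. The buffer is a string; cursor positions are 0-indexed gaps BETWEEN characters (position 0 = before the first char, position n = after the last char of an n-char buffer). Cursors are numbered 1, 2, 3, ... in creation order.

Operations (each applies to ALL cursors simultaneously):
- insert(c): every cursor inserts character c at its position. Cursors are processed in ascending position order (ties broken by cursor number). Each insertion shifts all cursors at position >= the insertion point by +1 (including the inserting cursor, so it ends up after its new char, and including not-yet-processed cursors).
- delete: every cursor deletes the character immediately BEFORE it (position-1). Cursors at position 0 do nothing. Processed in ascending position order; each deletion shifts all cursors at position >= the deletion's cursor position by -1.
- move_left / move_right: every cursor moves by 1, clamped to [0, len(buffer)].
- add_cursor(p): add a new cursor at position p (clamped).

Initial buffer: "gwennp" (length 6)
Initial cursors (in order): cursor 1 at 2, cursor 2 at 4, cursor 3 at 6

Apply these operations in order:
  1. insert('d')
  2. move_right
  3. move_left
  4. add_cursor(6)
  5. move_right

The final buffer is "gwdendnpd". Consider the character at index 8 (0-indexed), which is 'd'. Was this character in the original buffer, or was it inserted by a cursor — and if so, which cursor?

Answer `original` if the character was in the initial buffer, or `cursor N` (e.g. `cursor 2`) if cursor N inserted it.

After op 1 (insert('d')): buffer="gwdendnpd" (len 9), cursors c1@3 c2@6 c3@9, authorship ..1..2..3
After op 2 (move_right): buffer="gwdendnpd" (len 9), cursors c1@4 c2@7 c3@9, authorship ..1..2..3
After op 3 (move_left): buffer="gwdendnpd" (len 9), cursors c1@3 c2@6 c3@8, authorship ..1..2..3
After op 4 (add_cursor(6)): buffer="gwdendnpd" (len 9), cursors c1@3 c2@6 c4@6 c3@8, authorship ..1..2..3
After op 5 (move_right): buffer="gwdendnpd" (len 9), cursors c1@4 c2@7 c4@7 c3@9, authorship ..1..2..3
Authorship (.=original, N=cursor N): . . 1 . . 2 . . 3
Index 8: author = 3

Answer: cursor 3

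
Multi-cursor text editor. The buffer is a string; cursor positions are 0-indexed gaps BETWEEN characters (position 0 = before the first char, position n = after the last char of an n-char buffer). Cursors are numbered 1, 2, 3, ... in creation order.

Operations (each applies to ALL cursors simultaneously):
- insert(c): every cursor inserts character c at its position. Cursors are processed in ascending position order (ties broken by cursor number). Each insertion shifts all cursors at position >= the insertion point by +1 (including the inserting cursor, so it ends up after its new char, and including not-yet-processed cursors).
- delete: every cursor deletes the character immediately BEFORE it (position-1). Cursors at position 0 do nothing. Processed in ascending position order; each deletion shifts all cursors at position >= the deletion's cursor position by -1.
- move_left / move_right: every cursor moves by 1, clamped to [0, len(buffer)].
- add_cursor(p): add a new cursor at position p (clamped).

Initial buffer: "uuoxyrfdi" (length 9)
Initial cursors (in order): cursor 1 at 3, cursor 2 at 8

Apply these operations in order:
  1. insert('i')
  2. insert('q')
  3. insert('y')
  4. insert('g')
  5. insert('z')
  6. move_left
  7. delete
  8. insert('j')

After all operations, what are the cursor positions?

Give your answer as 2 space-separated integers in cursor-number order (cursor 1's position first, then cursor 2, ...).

Answer: 7 17

Derivation:
After op 1 (insert('i')): buffer="uuoixyrfdii" (len 11), cursors c1@4 c2@10, authorship ...1.....2.
After op 2 (insert('q')): buffer="uuoiqxyrfdiqi" (len 13), cursors c1@5 c2@12, authorship ...11.....22.
After op 3 (insert('y')): buffer="uuoiqyxyrfdiqyi" (len 15), cursors c1@6 c2@14, authorship ...111.....222.
After op 4 (insert('g')): buffer="uuoiqygxyrfdiqygi" (len 17), cursors c1@7 c2@16, authorship ...1111.....2222.
After op 5 (insert('z')): buffer="uuoiqygzxyrfdiqygzi" (len 19), cursors c1@8 c2@18, authorship ...11111.....22222.
After op 6 (move_left): buffer="uuoiqygzxyrfdiqygzi" (len 19), cursors c1@7 c2@17, authorship ...11111.....22222.
After op 7 (delete): buffer="uuoiqyzxyrfdiqyzi" (len 17), cursors c1@6 c2@15, authorship ...1111.....2222.
After op 8 (insert('j')): buffer="uuoiqyjzxyrfdiqyjzi" (len 19), cursors c1@7 c2@17, authorship ...11111.....22222.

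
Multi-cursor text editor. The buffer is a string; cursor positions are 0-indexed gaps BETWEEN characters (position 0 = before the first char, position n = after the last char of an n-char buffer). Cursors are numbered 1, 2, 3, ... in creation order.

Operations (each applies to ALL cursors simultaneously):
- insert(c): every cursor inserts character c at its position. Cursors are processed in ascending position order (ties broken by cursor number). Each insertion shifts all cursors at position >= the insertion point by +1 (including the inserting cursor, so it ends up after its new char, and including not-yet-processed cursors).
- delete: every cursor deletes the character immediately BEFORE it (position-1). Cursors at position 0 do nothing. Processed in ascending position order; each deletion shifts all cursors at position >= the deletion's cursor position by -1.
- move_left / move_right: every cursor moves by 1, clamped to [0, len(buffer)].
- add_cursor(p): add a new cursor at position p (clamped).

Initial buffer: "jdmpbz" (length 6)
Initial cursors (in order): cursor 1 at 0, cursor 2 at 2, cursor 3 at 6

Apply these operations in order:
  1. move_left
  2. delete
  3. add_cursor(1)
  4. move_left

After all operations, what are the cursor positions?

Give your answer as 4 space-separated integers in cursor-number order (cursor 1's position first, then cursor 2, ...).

After op 1 (move_left): buffer="jdmpbz" (len 6), cursors c1@0 c2@1 c3@5, authorship ......
After op 2 (delete): buffer="dmpz" (len 4), cursors c1@0 c2@0 c3@3, authorship ....
After op 3 (add_cursor(1)): buffer="dmpz" (len 4), cursors c1@0 c2@0 c4@1 c3@3, authorship ....
After op 4 (move_left): buffer="dmpz" (len 4), cursors c1@0 c2@0 c4@0 c3@2, authorship ....

Answer: 0 0 2 0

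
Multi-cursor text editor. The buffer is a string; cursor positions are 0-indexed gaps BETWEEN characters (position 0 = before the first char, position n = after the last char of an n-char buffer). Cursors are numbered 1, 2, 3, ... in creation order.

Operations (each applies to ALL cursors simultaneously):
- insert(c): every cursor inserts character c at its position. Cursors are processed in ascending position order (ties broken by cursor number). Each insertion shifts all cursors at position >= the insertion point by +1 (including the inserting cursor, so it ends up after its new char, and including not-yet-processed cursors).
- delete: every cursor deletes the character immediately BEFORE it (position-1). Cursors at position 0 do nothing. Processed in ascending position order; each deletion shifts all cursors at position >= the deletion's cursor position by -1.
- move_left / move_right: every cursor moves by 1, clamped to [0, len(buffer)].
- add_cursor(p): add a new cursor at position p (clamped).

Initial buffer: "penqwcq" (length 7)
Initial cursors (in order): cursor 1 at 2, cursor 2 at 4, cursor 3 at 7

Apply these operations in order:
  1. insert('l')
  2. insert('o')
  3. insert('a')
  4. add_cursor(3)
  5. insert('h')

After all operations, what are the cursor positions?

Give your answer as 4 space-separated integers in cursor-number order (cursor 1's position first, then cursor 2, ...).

Answer: 7 13 20 4

Derivation:
After op 1 (insert('l')): buffer="pelnqlwcql" (len 10), cursors c1@3 c2@6 c3@10, authorship ..1..2...3
After op 2 (insert('o')): buffer="pelonqlowcqlo" (len 13), cursors c1@4 c2@8 c3@13, authorship ..11..22...33
After op 3 (insert('a')): buffer="peloanqloawcqloa" (len 16), cursors c1@5 c2@10 c3@16, authorship ..111..222...333
After op 4 (add_cursor(3)): buffer="peloanqloawcqloa" (len 16), cursors c4@3 c1@5 c2@10 c3@16, authorship ..111..222...333
After op 5 (insert('h')): buffer="pelhoahnqloahwcqloah" (len 20), cursors c4@4 c1@7 c2@13 c3@20, authorship ..14111..2222...3333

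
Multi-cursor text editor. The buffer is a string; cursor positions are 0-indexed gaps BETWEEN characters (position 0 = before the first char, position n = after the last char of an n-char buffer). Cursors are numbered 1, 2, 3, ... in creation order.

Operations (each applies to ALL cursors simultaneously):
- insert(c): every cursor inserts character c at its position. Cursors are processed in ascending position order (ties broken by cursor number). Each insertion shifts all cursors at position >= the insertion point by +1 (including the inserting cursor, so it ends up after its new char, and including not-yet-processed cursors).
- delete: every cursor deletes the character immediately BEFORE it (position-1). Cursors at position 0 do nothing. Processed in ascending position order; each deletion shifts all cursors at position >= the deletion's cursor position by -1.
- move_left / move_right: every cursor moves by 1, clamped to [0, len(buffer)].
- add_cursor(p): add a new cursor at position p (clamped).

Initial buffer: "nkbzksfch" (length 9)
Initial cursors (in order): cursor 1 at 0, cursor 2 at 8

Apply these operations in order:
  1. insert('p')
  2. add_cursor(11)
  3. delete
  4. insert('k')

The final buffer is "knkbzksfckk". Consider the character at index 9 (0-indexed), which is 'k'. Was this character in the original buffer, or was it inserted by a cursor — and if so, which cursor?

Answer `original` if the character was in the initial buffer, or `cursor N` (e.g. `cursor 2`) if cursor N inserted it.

Answer: cursor 2

Derivation:
After op 1 (insert('p')): buffer="pnkbzksfcph" (len 11), cursors c1@1 c2@10, authorship 1........2.
After op 2 (add_cursor(11)): buffer="pnkbzksfcph" (len 11), cursors c1@1 c2@10 c3@11, authorship 1........2.
After op 3 (delete): buffer="nkbzksfc" (len 8), cursors c1@0 c2@8 c3@8, authorship ........
After op 4 (insert('k')): buffer="knkbzksfckk" (len 11), cursors c1@1 c2@11 c3@11, authorship 1........23
Authorship (.=original, N=cursor N): 1 . . . . . . . . 2 3
Index 9: author = 2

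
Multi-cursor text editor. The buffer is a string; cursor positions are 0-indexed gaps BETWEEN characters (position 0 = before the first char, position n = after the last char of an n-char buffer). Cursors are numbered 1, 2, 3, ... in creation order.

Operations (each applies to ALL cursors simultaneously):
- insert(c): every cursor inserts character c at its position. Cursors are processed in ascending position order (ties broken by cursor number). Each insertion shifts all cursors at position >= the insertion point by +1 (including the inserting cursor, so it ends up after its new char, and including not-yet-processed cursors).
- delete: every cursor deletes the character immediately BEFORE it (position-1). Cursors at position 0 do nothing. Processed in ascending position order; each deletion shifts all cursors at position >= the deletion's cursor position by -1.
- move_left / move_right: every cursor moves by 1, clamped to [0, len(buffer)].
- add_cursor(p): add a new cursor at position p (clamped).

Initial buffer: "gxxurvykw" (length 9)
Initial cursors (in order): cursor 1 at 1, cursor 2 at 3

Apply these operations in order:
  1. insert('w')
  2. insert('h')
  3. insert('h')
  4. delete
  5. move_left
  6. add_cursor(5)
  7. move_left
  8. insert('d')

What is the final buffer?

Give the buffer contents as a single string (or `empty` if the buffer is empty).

Answer: gdwhxdxdwhurvykw

Derivation:
After op 1 (insert('w')): buffer="gwxxwurvykw" (len 11), cursors c1@2 c2@5, authorship .1..2......
After op 2 (insert('h')): buffer="gwhxxwhurvykw" (len 13), cursors c1@3 c2@7, authorship .11..22......
After op 3 (insert('h')): buffer="gwhhxxwhhurvykw" (len 15), cursors c1@4 c2@9, authorship .111..222......
After op 4 (delete): buffer="gwhxxwhurvykw" (len 13), cursors c1@3 c2@7, authorship .11..22......
After op 5 (move_left): buffer="gwhxxwhurvykw" (len 13), cursors c1@2 c2@6, authorship .11..22......
After op 6 (add_cursor(5)): buffer="gwhxxwhurvykw" (len 13), cursors c1@2 c3@5 c2@6, authorship .11..22......
After op 7 (move_left): buffer="gwhxxwhurvykw" (len 13), cursors c1@1 c3@4 c2@5, authorship .11..22......
After op 8 (insert('d')): buffer="gdwhxdxdwhurvykw" (len 16), cursors c1@2 c3@6 c2@8, authorship .111.3.222......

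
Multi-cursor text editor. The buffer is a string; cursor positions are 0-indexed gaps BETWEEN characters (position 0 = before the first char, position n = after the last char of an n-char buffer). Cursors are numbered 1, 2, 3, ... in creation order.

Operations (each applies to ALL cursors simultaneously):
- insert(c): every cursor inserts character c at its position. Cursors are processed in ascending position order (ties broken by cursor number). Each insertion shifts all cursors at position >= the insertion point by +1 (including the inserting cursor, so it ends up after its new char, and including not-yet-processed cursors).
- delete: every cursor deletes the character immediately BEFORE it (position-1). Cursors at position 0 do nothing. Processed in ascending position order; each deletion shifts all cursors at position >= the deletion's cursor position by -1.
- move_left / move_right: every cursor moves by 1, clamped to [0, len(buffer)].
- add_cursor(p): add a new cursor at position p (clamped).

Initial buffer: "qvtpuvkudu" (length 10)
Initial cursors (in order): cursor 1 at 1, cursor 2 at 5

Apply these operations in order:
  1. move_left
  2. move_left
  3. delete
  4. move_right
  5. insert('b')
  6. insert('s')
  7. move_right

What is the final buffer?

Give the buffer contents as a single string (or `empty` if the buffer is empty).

Answer: qbsvpbsuvkudu

Derivation:
After op 1 (move_left): buffer="qvtpuvkudu" (len 10), cursors c1@0 c2@4, authorship ..........
After op 2 (move_left): buffer="qvtpuvkudu" (len 10), cursors c1@0 c2@3, authorship ..........
After op 3 (delete): buffer="qvpuvkudu" (len 9), cursors c1@0 c2@2, authorship .........
After op 4 (move_right): buffer="qvpuvkudu" (len 9), cursors c1@1 c2@3, authorship .........
After op 5 (insert('b')): buffer="qbvpbuvkudu" (len 11), cursors c1@2 c2@5, authorship .1..2......
After op 6 (insert('s')): buffer="qbsvpbsuvkudu" (len 13), cursors c1@3 c2@7, authorship .11..22......
After op 7 (move_right): buffer="qbsvpbsuvkudu" (len 13), cursors c1@4 c2@8, authorship .11..22......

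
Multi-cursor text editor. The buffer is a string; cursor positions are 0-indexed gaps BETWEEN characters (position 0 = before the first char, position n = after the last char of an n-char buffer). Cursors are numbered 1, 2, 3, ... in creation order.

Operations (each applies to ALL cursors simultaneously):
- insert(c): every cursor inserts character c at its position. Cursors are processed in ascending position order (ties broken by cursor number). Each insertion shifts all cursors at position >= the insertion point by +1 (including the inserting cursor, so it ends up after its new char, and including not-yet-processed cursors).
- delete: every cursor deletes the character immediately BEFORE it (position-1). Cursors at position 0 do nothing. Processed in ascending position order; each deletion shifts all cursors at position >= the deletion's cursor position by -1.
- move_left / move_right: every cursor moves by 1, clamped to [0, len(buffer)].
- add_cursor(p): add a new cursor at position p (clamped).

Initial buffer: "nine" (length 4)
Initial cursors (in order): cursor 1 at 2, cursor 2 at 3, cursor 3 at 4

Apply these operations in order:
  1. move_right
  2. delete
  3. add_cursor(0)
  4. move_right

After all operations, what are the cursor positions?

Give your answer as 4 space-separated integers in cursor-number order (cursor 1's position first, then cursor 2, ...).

After op 1 (move_right): buffer="nine" (len 4), cursors c1@3 c2@4 c3@4, authorship ....
After op 2 (delete): buffer="n" (len 1), cursors c1@1 c2@1 c3@1, authorship .
After op 3 (add_cursor(0)): buffer="n" (len 1), cursors c4@0 c1@1 c2@1 c3@1, authorship .
After op 4 (move_right): buffer="n" (len 1), cursors c1@1 c2@1 c3@1 c4@1, authorship .

Answer: 1 1 1 1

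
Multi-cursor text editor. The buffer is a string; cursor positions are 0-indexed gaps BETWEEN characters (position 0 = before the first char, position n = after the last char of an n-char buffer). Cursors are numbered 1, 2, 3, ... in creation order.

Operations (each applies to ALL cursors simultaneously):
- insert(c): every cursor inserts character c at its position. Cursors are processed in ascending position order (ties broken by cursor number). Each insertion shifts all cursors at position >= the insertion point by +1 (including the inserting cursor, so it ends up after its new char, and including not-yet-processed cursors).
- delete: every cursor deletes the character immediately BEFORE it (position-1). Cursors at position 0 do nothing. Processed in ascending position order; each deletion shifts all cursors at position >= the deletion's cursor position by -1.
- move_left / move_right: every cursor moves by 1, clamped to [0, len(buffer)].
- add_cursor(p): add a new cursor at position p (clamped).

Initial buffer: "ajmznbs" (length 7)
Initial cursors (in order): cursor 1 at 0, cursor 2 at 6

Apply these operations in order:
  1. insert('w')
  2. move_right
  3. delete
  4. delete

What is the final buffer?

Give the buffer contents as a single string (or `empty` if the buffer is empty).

After op 1 (insert('w')): buffer="wajmznbws" (len 9), cursors c1@1 c2@8, authorship 1......2.
After op 2 (move_right): buffer="wajmznbws" (len 9), cursors c1@2 c2@9, authorship 1......2.
After op 3 (delete): buffer="wjmznbw" (len 7), cursors c1@1 c2@7, authorship 1.....2
After op 4 (delete): buffer="jmznb" (len 5), cursors c1@0 c2@5, authorship .....

Answer: jmznb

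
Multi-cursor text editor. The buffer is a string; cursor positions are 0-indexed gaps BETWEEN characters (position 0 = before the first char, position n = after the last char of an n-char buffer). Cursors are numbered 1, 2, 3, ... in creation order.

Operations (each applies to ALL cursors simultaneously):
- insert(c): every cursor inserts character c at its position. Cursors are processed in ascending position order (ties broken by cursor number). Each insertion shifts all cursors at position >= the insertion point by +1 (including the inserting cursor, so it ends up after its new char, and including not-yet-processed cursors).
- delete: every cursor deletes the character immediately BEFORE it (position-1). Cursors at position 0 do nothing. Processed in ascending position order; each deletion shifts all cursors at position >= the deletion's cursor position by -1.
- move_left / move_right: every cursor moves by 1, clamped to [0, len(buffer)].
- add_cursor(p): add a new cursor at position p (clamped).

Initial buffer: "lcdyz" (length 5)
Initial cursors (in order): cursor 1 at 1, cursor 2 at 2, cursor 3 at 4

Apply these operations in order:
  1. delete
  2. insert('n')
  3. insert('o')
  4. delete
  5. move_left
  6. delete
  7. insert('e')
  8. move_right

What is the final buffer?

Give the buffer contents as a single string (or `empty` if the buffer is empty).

Answer: eenenz

Derivation:
After op 1 (delete): buffer="dz" (len 2), cursors c1@0 c2@0 c3@1, authorship ..
After op 2 (insert('n')): buffer="nndnz" (len 5), cursors c1@2 c2@2 c3@4, authorship 12.3.
After op 3 (insert('o')): buffer="nnoodnoz" (len 8), cursors c1@4 c2@4 c3@7, authorship 1212.33.
After op 4 (delete): buffer="nndnz" (len 5), cursors c1@2 c2@2 c3@4, authorship 12.3.
After op 5 (move_left): buffer="nndnz" (len 5), cursors c1@1 c2@1 c3@3, authorship 12.3.
After op 6 (delete): buffer="nnz" (len 3), cursors c1@0 c2@0 c3@1, authorship 23.
After op 7 (insert('e')): buffer="eenenz" (len 6), cursors c1@2 c2@2 c3@4, authorship 12233.
After op 8 (move_right): buffer="eenenz" (len 6), cursors c1@3 c2@3 c3@5, authorship 12233.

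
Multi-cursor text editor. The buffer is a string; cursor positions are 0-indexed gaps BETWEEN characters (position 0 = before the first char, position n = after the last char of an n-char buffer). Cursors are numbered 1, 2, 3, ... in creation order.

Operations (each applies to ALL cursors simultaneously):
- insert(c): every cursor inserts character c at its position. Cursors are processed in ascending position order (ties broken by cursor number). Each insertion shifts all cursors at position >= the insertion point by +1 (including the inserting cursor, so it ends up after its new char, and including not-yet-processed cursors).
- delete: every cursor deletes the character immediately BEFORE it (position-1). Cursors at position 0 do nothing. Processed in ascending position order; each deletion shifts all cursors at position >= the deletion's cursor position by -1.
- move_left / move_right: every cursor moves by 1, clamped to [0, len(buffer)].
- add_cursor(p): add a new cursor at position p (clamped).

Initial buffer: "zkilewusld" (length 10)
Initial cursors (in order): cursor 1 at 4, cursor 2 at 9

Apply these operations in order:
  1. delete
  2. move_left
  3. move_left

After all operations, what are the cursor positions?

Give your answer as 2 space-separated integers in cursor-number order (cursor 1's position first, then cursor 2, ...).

Answer: 1 5

Derivation:
After op 1 (delete): buffer="zkiewusd" (len 8), cursors c1@3 c2@7, authorship ........
After op 2 (move_left): buffer="zkiewusd" (len 8), cursors c1@2 c2@6, authorship ........
After op 3 (move_left): buffer="zkiewusd" (len 8), cursors c1@1 c2@5, authorship ........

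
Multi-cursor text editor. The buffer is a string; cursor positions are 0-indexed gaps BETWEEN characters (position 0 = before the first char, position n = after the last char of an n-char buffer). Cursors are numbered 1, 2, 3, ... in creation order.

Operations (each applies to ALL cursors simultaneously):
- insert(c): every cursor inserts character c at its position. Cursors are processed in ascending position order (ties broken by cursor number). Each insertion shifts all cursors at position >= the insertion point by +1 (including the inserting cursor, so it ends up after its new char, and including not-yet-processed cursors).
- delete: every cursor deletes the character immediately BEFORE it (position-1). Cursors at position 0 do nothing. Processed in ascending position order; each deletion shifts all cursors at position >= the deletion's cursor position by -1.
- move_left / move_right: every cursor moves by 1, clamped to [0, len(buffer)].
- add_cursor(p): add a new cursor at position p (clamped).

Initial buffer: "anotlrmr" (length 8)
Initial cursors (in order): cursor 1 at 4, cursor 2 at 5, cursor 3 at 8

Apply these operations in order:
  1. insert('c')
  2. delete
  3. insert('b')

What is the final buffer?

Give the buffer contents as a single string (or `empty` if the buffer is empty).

After op 1 (insert('c')): buffer="anotclcrmrc" (len 11), cursors c1@5 c2@7 c3@11, authorship ....1.2...3
After op 2 (delete): buffer="anotlrmr" (len 8), cursors c1@4 c2@5 c3@8, authorship ........
After op 3 (insert('b')): buffer="anotblbrmrb" (len 11), cursors c1@5 c2@7 c3@11, authorship ....1.2...3

Answer: anotblbrmrb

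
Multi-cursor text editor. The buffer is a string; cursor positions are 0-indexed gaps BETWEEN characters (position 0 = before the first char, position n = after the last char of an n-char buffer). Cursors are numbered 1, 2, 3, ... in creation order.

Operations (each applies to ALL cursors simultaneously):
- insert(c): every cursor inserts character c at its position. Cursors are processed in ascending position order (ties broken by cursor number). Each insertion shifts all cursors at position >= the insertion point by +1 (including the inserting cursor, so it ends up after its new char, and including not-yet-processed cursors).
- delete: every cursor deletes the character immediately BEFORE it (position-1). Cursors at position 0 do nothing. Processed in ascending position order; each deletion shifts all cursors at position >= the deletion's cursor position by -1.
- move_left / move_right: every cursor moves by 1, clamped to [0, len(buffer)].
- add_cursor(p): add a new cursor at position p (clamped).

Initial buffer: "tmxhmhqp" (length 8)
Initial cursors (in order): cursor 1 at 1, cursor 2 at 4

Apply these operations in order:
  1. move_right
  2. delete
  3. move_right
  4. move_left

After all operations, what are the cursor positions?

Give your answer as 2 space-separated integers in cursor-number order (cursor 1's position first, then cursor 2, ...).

Answer: 1 3

Derivation:
After op 1 (move_right): buffer="tmxhmhqp" (len 8), cursors c1@2 c2@5, authorship ........
After op 2 (delete): buffer="txhhqp" (len 6), cursors c1@1 c2@3, authorship ......
After op 3 (move_right): buffer="txhhqp" (len 6), cursors c1@2 c2@4, authorship ......
After op 4 (move_left): buffer="txhhqp" (len 6), cursors c1@1 c2@3, authorship ......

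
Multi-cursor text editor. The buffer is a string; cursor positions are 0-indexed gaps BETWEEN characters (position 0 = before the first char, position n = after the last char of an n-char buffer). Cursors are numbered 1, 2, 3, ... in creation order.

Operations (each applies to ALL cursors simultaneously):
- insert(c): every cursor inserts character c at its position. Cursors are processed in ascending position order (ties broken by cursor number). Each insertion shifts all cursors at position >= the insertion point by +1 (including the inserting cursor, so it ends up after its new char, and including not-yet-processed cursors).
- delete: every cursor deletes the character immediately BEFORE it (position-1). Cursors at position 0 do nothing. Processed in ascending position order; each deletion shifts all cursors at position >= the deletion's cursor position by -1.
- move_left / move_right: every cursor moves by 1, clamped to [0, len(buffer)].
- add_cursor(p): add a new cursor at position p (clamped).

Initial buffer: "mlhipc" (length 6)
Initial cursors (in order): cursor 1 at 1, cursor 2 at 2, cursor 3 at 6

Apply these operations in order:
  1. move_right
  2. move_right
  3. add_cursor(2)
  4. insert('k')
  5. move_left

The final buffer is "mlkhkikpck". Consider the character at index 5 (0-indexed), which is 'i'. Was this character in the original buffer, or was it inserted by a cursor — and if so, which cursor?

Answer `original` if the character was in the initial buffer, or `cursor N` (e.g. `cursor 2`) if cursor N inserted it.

After op 1 (move_right): buffer="mlhipc" (len 6), cursors c1@2 c2@3 c3@6, authorship ......
After op 2 (move_right): buffer="mlhipc" (len 6), cursors c1@3 c2@4 c3@6, authorship ......
After op 3 (add_cursor(2)): buffer="mlhipc" (len 6), cursors c4@2 c1@3 c2@4 c3@6, authorship ......
After op 4 (insert('k')): buffer="mlkhkikpck" (len 10), cursors c4@3 c1@5 c2@7 c3@10, authorship ..4.1.2..3
After op 5 (move_left): buffer="mlkhkikpck" (len 10), cursors c4@2 c1@4 c2@6 c3@9, authorship ..4.1.2..3
Authorship (.=original, N=cursor N): . . 4 . 1 . 2 . . 3
Index 5: author = original

Answer: original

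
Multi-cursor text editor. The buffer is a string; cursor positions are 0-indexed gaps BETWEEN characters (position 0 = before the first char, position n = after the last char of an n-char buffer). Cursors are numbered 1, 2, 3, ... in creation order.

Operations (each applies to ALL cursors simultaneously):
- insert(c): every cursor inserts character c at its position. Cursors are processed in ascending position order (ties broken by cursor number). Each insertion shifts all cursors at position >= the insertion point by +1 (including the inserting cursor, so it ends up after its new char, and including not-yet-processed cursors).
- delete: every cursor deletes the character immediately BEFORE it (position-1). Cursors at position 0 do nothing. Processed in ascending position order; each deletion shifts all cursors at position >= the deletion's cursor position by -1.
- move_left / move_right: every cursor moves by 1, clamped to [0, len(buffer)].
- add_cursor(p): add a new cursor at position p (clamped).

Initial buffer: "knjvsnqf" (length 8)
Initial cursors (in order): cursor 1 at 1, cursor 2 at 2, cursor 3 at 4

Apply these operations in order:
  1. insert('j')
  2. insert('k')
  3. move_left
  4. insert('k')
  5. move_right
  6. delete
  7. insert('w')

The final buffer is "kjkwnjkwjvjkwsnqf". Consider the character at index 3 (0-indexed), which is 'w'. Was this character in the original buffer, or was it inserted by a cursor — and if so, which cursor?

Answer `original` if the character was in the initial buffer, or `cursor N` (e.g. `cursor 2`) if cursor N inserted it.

Answer: cursor 1

Derivation:
After op 1 (insert('j')): buffer="kjnjjvjsnqf" (len 11), cursors c1@2 c2@4 c3@7, authorship .1.2..3....
After op 2 (insert('k')): buffer="kjknjkjvjksnqf" (len 14), cursors c1@3 c2@6 c3@10, authorship .11.22..33....
After op 3 (move_left): buffer="kjknjkjvjksnqf" (len 14), cursors c1@2 c2@5 c3@9, authorship .11.22..33....
After op 4 (insert('k')): buffer="kjkknjkkjvjkksnqf" (len 17), cursors c1@3 c2@7 c3@12, authorship .111.222..333....
After op 5 (move_right): buffer="kjkknjkkjvjkksnqf" (len 17), cursors c1@4 c2@8 c3@13, authorship .111.222..333....
After op 6 (delete): buffer="kjknjkjvjksnqf" (len 14), cursors c1@3 c2@6 c3@10, authorship .11.22..33....
After op 7 (insert('w')): buffer="kjkwnjkwjvjkwsnqf" (len 17), cursors c1@4 c2@8 c3@13, authorship .111.222..333....
Authorship (.=original, N=cursor N): . 1 1 1 . 2 2 2 . . 3 3 3 . . . .
Index 3: author = 1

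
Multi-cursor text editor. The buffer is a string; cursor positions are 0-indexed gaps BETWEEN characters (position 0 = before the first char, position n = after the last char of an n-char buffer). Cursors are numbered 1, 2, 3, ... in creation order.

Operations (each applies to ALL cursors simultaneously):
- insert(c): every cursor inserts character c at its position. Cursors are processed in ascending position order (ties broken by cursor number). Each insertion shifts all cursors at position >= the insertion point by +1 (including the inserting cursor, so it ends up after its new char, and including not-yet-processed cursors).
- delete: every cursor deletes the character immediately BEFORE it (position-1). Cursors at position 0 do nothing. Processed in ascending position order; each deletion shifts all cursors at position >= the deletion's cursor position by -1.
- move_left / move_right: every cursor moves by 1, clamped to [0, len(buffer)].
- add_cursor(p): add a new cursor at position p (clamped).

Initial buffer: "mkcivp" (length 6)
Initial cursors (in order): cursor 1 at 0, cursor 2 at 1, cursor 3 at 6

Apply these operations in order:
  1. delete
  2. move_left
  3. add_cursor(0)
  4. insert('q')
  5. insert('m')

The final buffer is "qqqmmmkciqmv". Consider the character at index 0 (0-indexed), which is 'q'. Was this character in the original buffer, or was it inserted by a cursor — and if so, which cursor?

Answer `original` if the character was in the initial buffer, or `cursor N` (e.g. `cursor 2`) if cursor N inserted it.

After op 1 (delete): buffer="kciv" (len 4), cursors c1@0 c2@0 c3@4, authorship ....
After op 2 (move_left): buffer="kciv" (len 4), cursors c1@0 c2@0 c3@3, authorship ....
After op 3 (add_cursor(0)): buffer="kciv" (len 4), cursors c1@0 c2@0 c4@0 c3@3, authorship ....
After op 4 (insert('q')): buffer="qqqkciqv" (len 8), cursors c1@3 c2@3 c4@3 c3@7, authorship 124...3.
After op 5 (insert('m')): buffer="qqqmmmkciqmv" (len 12), cursors c1@6 c2@6 c4@6 c3@11, authorship 124124...33.
Authorship (.=original, N=cursor N): 1 2 4 1 2 4 . . . 3 3 .
Index 0: author = 1

Answer: cursor 1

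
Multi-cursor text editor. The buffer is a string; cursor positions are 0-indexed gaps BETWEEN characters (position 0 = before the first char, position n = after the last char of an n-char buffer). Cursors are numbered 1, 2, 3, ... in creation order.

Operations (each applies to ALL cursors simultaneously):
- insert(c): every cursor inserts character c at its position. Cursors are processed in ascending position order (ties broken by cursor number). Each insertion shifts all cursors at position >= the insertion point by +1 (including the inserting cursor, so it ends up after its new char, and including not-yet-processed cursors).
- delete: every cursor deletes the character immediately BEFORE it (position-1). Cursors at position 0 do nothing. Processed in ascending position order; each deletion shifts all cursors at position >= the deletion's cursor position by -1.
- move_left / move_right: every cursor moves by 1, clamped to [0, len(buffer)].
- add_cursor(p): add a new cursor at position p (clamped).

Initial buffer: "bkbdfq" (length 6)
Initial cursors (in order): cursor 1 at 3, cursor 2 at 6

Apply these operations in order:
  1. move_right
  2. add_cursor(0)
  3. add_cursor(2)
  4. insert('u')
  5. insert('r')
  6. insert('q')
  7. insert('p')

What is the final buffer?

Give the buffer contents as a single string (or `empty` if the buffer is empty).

Answer: urqpbkurqpbdurqpfqurqp

Derivation:
After op 1 (move_right): buffer="bkbdfq" (len 6), cursors c1@4 c2@6, authorship ......
After op 2 (add_cursor(0)): buffer="bkbdfq" (len 6), cursors c3@0 c1@4 c2@6, authorship ......
After op 3 (add_cursor(2)): buffer="bkbdfq" (len 6), cursors c3@0 c4@2 c1@4 c2@6, authorship ......
After op 4 (insert('u')): buffer="ubkubdufqu" (len 10), cursors c3@1 c4@4 c1@7 c2@10, authorship 3..4..1..2
After op 5 (insert('r')): buffer="urbkurbdurfqur" (len 14), cursors c3@2 c4@6 c1@10 c2@14, authorship 33..44..11..22
After op 6 (insert('q')): buffer="urqbkurqbdurqfqurq" (len 18), cursors c3@3 c4@8 c1@13 c2@18, authorship 333..444..111..222
After op 7 (insert('p')): buffer="urqpbkurqpbdurqpfqurqp" (len 22), cursors c3@4 c4@10 c1@16 c2@22, authorship 3333..4444..1111..2222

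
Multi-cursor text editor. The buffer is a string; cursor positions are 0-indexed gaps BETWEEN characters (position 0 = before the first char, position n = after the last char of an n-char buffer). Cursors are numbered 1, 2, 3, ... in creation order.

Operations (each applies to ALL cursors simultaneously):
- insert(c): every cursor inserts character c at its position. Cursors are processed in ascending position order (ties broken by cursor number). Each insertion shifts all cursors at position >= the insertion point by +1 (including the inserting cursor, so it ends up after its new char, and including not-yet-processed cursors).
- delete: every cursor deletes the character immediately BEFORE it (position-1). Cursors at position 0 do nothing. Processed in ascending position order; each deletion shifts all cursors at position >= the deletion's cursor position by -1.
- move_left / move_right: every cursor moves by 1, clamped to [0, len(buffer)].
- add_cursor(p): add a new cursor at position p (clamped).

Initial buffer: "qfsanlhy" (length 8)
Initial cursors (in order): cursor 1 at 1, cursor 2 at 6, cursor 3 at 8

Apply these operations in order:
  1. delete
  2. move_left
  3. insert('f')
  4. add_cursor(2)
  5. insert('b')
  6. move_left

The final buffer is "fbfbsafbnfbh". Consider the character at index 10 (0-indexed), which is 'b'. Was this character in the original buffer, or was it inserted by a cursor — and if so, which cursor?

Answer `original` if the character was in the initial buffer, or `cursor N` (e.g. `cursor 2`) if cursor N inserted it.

After op 1 (delete): buffer="fsanh" (len 5), cursors c1@0 c2@4 c3@5, authorship .....
After op 2 (move_left): buffer="fsanh" (len 5), cursors c1@0 c2@3 c3@4, authorship .....
After op 3 (insert('f')): buffer="ffsafnfh" (len 8), cursors c1@1 c2@5 c3@7, authorship 1...2.3.
After op 4 (add_cursor(2)): buffer="ffsafnfh" (len 8), cursors c1@1 c4@2 c2@5 c3@7, authorship 1...2.3.
After op 5 (insert('b')): buffer="fbfbsafbnfbh" (len 12), cursors c1@2 c4@4 c2@8 c3@11, authorship 11.4..22.33.
After op 6 (move_left): buffer="fbfbsafbnfbh" (len 12), cursors c1@1 c4@3 c2@7 c3@10, authorship 11.4..22.33.
Authorship (.=original, N=cursor N): 1 1 . 4 . . 2 2 . 3 3 .
Index 10: author = 3

Answer: cursor 3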